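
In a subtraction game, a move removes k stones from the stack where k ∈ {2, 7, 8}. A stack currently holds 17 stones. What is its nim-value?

1

Grundy values for subtraction set {2, 7, 8}:
k:     0  1  2  3  4  5  6  7  8  9 10 11 12 13 14 15 16 17
g(k):  0  0  1  1  0  0  1  1  2  2  0  3  1  2  0  0  1  1
So g(17) = 1.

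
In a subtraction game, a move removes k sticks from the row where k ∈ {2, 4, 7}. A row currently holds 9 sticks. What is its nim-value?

0

Grundy values for subtraction set {2, 4, 7}:
g(0) = mex{} = 0
g(1) = mex{} = 0
g(2) = mex{0} = 1
g(3) = mex{0} = 1
g(4) = mex{0,1} = 2
g(5) = mex{0,1} = 2
g(6) = mex{1,2} = 0
g(7) = mex{0,1,2} = 3
g(8) = mex{0,2} = 1
g(9) = mex{1,2,3} = 0
So g(9) = 0.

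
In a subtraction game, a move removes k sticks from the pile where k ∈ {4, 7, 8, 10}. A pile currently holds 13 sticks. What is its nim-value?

3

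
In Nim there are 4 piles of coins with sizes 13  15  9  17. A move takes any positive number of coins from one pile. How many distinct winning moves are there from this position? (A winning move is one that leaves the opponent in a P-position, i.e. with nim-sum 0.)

Nim-sum: 13 ⊕ 15 ⊕ 9 ⊕ 17 = 26.
The overall nim-sum is X = 26. A pile of size p has a winning move iff p XOR X < p (reduce it to p XOR X).
  13: 13 XOR 26 = 23 ≥ 13 — no move.
  15: 15 XOR 26 = 21 ≥ 15 — no move.
  9: 9 XOR 26 = 19 ≥ 9 — no move.
  17: 17 XOR 26 = 11 < 17 — winning move (to 11).
That gives 1 winning move.

1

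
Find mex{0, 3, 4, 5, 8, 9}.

1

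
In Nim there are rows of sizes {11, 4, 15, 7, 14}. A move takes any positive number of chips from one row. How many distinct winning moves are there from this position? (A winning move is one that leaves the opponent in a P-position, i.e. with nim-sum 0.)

3

Nim-sum: 11 ⊕ 4 ⊕ 15 ⊕ 7 ⊕ 14 = 9.
The overall nim-sum is X = 9. A row of size p has a winning move iff p XOR X < p (reduce it to p XOR X).
  11: 11 XOR 9 = 2 < 11 — winning move (to 2).
  4: 4 XOR 9 = 13 ≥ 4 — no move.
  15: 15 XOR 9 = 6 < 15 — winning move (to 6).
  7: 7 XOR 9 = 14 ≥ 7 — no move.
  14: 14 XOR 9 = 7 < 14 — winning move (to 7).
That gives 3 winning moves.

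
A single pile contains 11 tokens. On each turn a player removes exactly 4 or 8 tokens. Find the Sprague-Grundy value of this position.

2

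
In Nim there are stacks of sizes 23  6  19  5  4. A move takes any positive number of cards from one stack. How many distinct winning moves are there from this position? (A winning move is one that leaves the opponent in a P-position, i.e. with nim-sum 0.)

3

Nim-sum: 23 XOR 6 XOR 19 XOR 5 XOR 4 = 3.
The overall nim-sum is X = 3. A stack of size p has a winning move iff p XOR X < p (reduce it to p XOR X).
  23: 23 XOR 3 = 20 < 23 — winning move (to 20).
  6: 6 XOR 3 = 5 < 6 — winning move (to 5).
  19: 19 XOR 3 = 16 < 19 — winning move (to 16).
  5: 5 XOR 3 = 6 ≥ 5 — no move.
  4: 4 XOR 3 = 7 ≥ 4 — no move.
That gives 3 winning moves.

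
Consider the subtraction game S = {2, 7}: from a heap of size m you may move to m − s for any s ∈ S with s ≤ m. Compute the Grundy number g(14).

0

Grundy values for subtraction set {2, 7}:
k:     0  1  2  3  4  5  6  7  8  9 10 11 12 13 14
g(k):  0  0  1  1  0  0  1  1  2  0  0  1  1  0  0
So g(14) = 0.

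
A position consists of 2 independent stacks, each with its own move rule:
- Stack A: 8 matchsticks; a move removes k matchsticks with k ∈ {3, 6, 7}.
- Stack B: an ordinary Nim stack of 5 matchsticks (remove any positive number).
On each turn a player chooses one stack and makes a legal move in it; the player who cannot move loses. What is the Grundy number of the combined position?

Build the Grundy sequence for stack A with g(k) = mex{g(k−s) : s ∈ {3, 6, 7}, s ≤ k}:
g(0) = mex{} = 0
g(1) = mex{} = 0
g(2) = mex{} = 0
g(3) = mex{0} = 1
g(4) = mex{0} = 1
g(5) = mex{0} = 1
g(6) = mex{0,1} = 2
g(7) = mex{0,1} = 2
g(8) = mex{0,1} = 2
So g(8) = 2.
Stack B is a plain Nim stack of size 5, so its Grundy value is 5.
The value of a disjunctive sum is the nim-sum of the parts.
Combined value = 2 XOR 5 = 7.

7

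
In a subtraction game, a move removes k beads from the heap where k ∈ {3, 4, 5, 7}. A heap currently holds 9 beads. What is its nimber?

3

Build the Grundy sequence with g(k) = mex{g(k−s) : s ∈ {3, 4, 5, 7}, s ≤ k}:
g(0) = mex{} = 0
g(1) = mex{} = 0
g(2) = mex{} = 0
g(3) = mex{0} = 1
g(4) = mex{0} = 1
g(5) = mex{0} = 1
g(6) = mex{0,1} = 2
g(7) = mex{0,1} = 2
g(8) = mex{0,1} = 2
g(9) = mex{0,1,2} = 3
So g(9) = 3.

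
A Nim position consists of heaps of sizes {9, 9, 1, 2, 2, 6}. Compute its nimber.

7

In binary:
  1001  (9)
  1001  (9)
  0001  (1)
  0010  (2)
  0010  (2)
  0110  (6)
  ----
  0111  (7)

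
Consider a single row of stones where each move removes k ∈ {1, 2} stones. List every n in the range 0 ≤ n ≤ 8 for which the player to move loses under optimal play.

Grundy values for subtraction set {1, 2}:
g(0) = mex{} = 0
g(1) = mex{0} = 1
g(2) = mex{0,1} = 2
g(3) = mex{1,2} = 0
g(4) = mex{0,2} = 1
g(5) = mex{0,1} = 2
g(6) = mex{1,2} = 0
g(7) = mex{0,2} = 1
g(8) = mex{0,1} = 2
The P-positions (g = 0) in 0..8 are 0, 3, 6.

0, 3, 6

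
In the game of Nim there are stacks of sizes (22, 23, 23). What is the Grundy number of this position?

22

In binary:
  10110  (22)
  10111  (23)
  10111  (23)
  -----
  10110  (22)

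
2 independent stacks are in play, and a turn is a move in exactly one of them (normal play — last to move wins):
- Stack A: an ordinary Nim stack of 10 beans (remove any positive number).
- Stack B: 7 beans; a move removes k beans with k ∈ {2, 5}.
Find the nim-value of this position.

10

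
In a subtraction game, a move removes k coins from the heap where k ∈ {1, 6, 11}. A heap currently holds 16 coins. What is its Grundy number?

Build the Grundy sequence with g(k) = mex{g(k−s) : s ∈ {1, 6, 11}, s ≤ k}:
k:     0  1  2  3  4  5  6  7  8  9 10 11 12 13 14 15 16
g(k):  0  1  0  1  0  1  2  0  1  0  1  2  0  1  0  1  0
So g(16) = 0.

0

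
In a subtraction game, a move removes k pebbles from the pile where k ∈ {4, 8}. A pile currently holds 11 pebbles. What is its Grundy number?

Build the Grundy sequence with g(k) = mex{g(k−s) : s ∈ {4, 8}, s ≤ k}:
k:     0  1  2  3  4  5  6  7  8  9 10 11
g(k):  0  0  0  0  1  1  1  1  2  2  2  2
So g(11) = 2.

2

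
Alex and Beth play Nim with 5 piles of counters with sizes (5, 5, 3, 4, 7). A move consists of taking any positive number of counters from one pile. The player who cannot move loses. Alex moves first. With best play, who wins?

In binary:
  101  (5)
  101  (5)
  011  (3)
  100  (4)
  111  (7)
  ---
  000  (0)
The nim-sum is 0, so this is a P-position: the player to move is in a losing position under optimal play; Alex is about to move from it and so loses — Beth wins.

Beth wins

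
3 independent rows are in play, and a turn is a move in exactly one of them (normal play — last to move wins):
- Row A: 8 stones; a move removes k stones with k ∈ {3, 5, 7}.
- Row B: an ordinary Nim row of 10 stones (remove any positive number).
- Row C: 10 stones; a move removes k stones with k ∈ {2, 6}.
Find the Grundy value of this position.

9

Build the Grundy sequence for row A with g(k) = mex{g(k−s) : s ∈ {3, 5, 7}, s ≤ k}:
g(0) = mex{} = 0
g(1) = mex{} = 0
g(2) = mex{} = 0
g(3) = mex{0} = 1
g(4) = mex{0} = 1
g(5) = mex{0} = 1
g(6) = mex{0,1} = 2
g(7) = mex{0,1} = 2
g(8) = mex{0,1} = 2
So g(8) = 2.
Row B is a plain Nim row of size 10, so its Grundy value is 10.
For row C, compute g(0), g(1), … with moves {2, 6}:
g(0) = mex{} = 0
g(1) = mex{} = 0
g(2) = mex{0} = 1
g(3) = mex{0} = 1
g(4) = mex{1} = 0
g(5) = mex{1} = 0
g(6) = mex{0} = 1
g(7) = mex{0} = 1
g(8) = mex{1} = 0
g(9) = mex{1} = 0
g(10) = mex{0} = 1
So g(10) = 1.
By the Sprague-Grundy theorem, the Grundy value of a sum of independent games is the XOR of the component values.
Combined value = 2 XOR 10 XOR 1 = 9.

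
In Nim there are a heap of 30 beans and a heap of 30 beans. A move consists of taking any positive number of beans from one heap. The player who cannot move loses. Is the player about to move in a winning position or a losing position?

In binary:
  11110  (30)
  11110  (30)
  -----
  00000  (0)
The nim-sum is 0, so this is a P-position: the player to move is in a losing position under optimal play.

Losing position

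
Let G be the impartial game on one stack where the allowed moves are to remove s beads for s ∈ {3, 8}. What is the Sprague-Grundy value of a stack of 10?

1

Build the Grundy sequence with g(k) = mex{g(k−s) : s ∈ {3, 8}, s ≤ k}:
g(0) = mex{} = 0
g(1) = mex{} = 0
g(2) = mex{} = 0
g(3) = mex{0} = 1
g(4) = mex{0} = 1
g(5) = mex{0} = 1
g(6) = mex{1} = 0
g(7) = mex{1} = 0
g(8) = mex{0,1} = 2
g(9) = mex{0} = 1
g(10) = mex{0} = 1
So g(10) = 1.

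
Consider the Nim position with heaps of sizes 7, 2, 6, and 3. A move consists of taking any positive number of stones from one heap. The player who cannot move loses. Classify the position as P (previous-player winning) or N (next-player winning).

P-position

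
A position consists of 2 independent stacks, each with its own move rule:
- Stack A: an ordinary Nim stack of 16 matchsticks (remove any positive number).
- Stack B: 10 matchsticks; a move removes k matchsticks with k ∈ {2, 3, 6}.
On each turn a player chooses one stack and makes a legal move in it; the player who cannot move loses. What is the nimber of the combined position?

Stack A is a plain Nim stack of size 16, so its Grundy value is 16.
For stack B, compute g(0), g(1), … with moves {2, 3, 6}:
k:     0  1  2  3  4  5  6  7  8  9 10
g(k):  0  0  1  1  2  0  3  1  2  0  0
So g(10) = 0.
The value of a disjunctive sum is the nim-sum of the parts.
Combined value = 16 XOR 0 = 16.

16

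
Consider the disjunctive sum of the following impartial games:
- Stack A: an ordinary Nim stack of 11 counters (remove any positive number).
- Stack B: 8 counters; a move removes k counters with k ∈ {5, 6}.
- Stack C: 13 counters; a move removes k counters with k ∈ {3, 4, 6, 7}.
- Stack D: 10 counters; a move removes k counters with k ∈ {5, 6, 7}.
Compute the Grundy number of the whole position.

9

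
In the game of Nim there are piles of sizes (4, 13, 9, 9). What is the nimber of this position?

9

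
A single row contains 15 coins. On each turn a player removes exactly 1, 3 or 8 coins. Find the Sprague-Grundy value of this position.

Compute g(0), g(1), … for moves {1, 3, 8}:
k:     0  1  2  3  4  5  6  7  8  9 10 11 12 13 14 15
g(k):  0  1  0  1  0  1  0  1  2  3  2  0  1  0  1  0
So g(15) = 0.

0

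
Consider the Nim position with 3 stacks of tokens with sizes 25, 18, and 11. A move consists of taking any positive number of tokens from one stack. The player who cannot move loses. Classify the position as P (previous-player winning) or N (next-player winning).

P-position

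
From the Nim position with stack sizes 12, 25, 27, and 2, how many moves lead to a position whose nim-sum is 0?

Compute the nim-sum pairwise:
12 ⊕ 25 = 21
21 ⊕ 27 = 14
14 ⊕ 2 = 12
The overall nim-sum is X = 12. A stack of size p has a winning move iff p XOR X < p (reduce it to p XOR X).
  12: 12 XOR 12 = 0 < 12 — winning move (to 0).
  25: 25 XOR 12 = 21 < 25 — winning move (to 21).
  27: 27 XOR 12 = 23 < 27 — winning move (to 23).
  2: 2 XOR 12 = 14 ≥ 2 — no move.
That gives 3 winning moves.

3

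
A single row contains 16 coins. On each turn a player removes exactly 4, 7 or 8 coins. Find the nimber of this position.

1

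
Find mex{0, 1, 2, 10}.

3

The values 0, 1, 2 are all present; 3 is the first non-negative integer missing from the set.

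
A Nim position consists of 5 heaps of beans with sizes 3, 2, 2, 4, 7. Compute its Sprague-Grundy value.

0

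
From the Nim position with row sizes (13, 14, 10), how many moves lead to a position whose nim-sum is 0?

3

Nim-sum: 13 XOR 14 XOR 10 = 9.
The overall nim-sum is X = 9. A row of size p has a winning move iff p XOR X < p (reduce it to p XOR X).
  13: 13 XOR 9 = 4 < 13 — winning move (to 4).
  14: 14 XOR 9 = 7 < 14 — winning move (to 7).
  10: 10 XOR 9 = 3 < 10 — winning move (to 3).
That gives 3 winning moves.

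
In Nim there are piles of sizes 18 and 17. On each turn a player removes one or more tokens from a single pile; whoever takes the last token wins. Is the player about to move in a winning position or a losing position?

Winning position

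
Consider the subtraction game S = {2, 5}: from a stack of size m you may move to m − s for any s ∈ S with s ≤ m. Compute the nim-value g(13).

1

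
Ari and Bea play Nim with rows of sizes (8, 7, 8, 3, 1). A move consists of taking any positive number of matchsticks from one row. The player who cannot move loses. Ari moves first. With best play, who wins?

Ari wins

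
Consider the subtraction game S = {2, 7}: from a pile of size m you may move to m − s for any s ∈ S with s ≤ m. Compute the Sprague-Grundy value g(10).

0

Compute g(0), g(1), … for moves {2, 7}:
k:     0  1  2  3  4  5  6  7  8  9 10
g(k):  0  0  1  1  0  0  1  1  2  0  0
So g(10) = 0.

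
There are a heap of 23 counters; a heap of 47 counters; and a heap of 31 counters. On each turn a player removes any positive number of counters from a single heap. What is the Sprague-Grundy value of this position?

Compute the nim-sum pairwise:
23 ^ 47 = 56
56 ^ 31 = 39

39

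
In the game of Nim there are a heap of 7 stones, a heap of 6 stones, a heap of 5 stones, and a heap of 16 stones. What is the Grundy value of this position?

Compute the nim-sum pairwise:
7 ^ 6 = 1
1 ^ 5 = 4
4 ^ 16 = 20

20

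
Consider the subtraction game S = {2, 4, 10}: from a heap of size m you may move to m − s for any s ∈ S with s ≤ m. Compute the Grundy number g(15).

1

Build the Grundy sequence with g(k) = mex{g(k−s) : s ∈ {2, 4, 10}, s ≤ k}:
k:     0  1  2  3  4  5  6  7  8  9 10 11 12 13 14 15
g(k):  0  0  1  1  2  2  0  0  1  1  2  2  0  0  1  1
So g(15) = 1.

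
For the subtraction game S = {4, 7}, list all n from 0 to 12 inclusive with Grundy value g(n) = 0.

Build the Grundy sequence with g(k) = mex{g(k−s) : s ∈ {4, 7}, s ≤ k}:
k:     0  1  2  3  4  5  6  7  8  9 10 11 12
g(k):  0  0  0  0  1  1  1  1  2  2  2  0  0
The P-positions (g = 0) in 0..12 are 0, 1, 2, 3, 11, 12.

0, 1, 2, 3, 11, 12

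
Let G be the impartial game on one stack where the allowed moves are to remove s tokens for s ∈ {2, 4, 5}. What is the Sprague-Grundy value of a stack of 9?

1

Compute g(0), g(1), … for moves {2, 4, 5}:
g(0) = mex{} = 0
g(1) = mex{} = 0
g(2) = mex{0} = 1
g(3) = mex{0} = 1
g(4) = mex{0,1} = 2
g(5) = mex{0,1} = 2
g(6) = mex{0,1,2} = 3
g(7) = mex{1,2} = 0
g(8) = mex{1,2,3} = 0
g(9) = mex{0,2} = 1
So g(9) = 1.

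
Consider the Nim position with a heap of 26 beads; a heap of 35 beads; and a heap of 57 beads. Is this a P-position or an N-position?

P-position

Nim-sum: 26 ^ 35 ^ 57 = 0.
The nim-sum is 0, so this is a P-position: the player to move is in a losing position under optimal play.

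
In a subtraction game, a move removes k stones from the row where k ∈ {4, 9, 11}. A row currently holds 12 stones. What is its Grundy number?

1

Compute g(0), g(1), … for moves {4, 9, 11}:
g(0) = mex{} = 0
g(1) = mex{} = 0
g(2) = mex{} = 0
g(3) = mex{} = 0
g(4) = mex{0} = 1
g(5) = mex{0} = 1
g(6) = mex{0} = 1
g(7) = mex{0} = 1
g(8) = mex{1} = 0
g(9) = mex{0,1} = 2
g(10) = mex{0,1} = 2
g(11) = mex{0,1} = 2
g(12) = mex{0} = 1
So g(12) = 1.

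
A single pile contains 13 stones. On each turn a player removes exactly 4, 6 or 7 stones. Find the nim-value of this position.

0

Grundy values for subtraction set {4, 6, 7}:
k:     0  1  2  3  4  5  6  7  8  9 10 11 12 13
g(k):  0  0  0  0  1  1  1  1  2  2  2  0  0  0
So g(13) = 0.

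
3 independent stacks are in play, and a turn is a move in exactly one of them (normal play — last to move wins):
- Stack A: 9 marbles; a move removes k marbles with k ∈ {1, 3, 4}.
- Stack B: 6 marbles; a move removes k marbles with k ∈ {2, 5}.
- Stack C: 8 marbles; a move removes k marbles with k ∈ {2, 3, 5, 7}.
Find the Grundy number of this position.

5

For stack A, compute g(0), g(1), … with moves {1, 3, 4}:
k:     0  1  2  3  4  5  6  7  8  9
g(k):  0  1  0  1  2  3  2  0  1  0
So g(9) = 0.
For stack B, compute g(0), g(1), … with moves {2, 5}:
k:     0  1  2  3  4  5  6
g(k):  0  0  1  1  0  2  1
So g(6) = 1.
Grundy values for stack C (subtraction set {2, 3, 5, 7}):
g(0) = mex{} = 0
g(1) = mex{} = 0
g(2) = mex{0} = 1
g(3) = mex{0} = 1
g(4) = mex{0,1} = 2
g(5) = mex{0,1} = 2
g(6) = mex{0,1,2} = 3
g(7) = mex{0,1,2} = 3
g(8) = mex{0,1,2,3} = 4
So g(8) = 4.
The value of a disjunctive sum is the nim-sum of the parts.
Combined value = 0 ⊕ 1 ⊕ 4 = 5.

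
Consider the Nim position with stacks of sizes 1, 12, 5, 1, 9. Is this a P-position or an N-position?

P-position

Bitwise XOR of the heap sizes:
  0001  (1)
  1100  (12)
  0101  (5)
  0001  (1)
  1001  (9)
  ----
  0000  (0)
The nim-sum is 0, so this is a P-position: the player to move is in a losing position under optimal play.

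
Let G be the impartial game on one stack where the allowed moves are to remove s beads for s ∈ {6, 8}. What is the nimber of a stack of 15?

0

Compute g(0), g(1), … for moves {6, 8}:
k:     0  1  2  3  4  5  6  7  8  9 10 11 12 13 14 15
g(k):  0  0  0  0  0  0  1  1  1  1  1  1  2  2  0  0
So g(15) = 0.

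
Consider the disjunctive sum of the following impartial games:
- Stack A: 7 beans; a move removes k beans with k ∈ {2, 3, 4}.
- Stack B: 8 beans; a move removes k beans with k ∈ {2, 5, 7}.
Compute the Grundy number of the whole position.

2

Grundy values for stack A (subtraction set {2, 3, 4}):
k:     0  1  2  3  4  5  6  7
g(k):  0  0  1  1  2  2  0  0
So g(7) = 0.
Build the Grundy sequence for stack B with g(k) = mex{g(k−s) : s ∈ {2, 5, 7}, s ≤ k}:
g(0) = mex{} = 0
g(1) = mex{} = 0
g(2) = mex{0} = 1
g(3) = mex{0} = 1
g(4) = mex{1} = 0
g(5) = mex{0,1} = 2
g(6) = mex{0} = 1
g(7) = mex{0,1,2} = 3
g(8) = mex{0,1} = 2
So g(8) = 2.
By the Sprague-Grundy theorem, the Grundy value of a sum of independent games is the XOR of the component values.
Combined value = 0 XOR 2 = 2.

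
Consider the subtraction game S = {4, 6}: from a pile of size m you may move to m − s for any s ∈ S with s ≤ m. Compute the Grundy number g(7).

Grundy values for subtraction set {4, 6}:
g(0) = mex{} = 0
g(1) = mex{} = 0
g(2) = mex{} = 0
g(3) = mex{} = 0
g(4) = mex{0} = 1
g(5) = mex{0} = 1
g(6) = mex{0} = 1
g(7) = mex{0} = 1
So g(7) = 1.

1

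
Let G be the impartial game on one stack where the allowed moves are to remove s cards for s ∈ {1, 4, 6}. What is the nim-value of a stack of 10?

Compute g(0), g(1), … for moves {1, 4, 6}:
g(0) = mex{} = 0
g(1) = mex{0} = 1
g(2) = mex{1} = 0
g(3) = mex{0} = 1
g(4) = mex{0,1} = 2
g(5) = mex{1,2} = 0
g(6) = mex{0} = 1
g(7) = mex{1} = 0
g(8) = mex{0,2} = 1
g(9) = mex{0,1} = 2
g(10) = mex{1,2} = 0
So g(10) = 0.

0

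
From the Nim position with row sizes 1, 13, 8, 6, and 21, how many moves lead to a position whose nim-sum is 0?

Compute the nim-sum pairwise:
1 ^ 13 = 12
12 ^ 8 = 4
4 ^ 6 = 2
2 ^ 21 = 23
The overall nim-sum is X = 23. A row of size p has a winning move iff p XOR X < p (reduce it to p XOR X).
  1: 1 XOR 23 = 22 ≥ 1 — no move.
  13: 13 XOR 23 = 26 ≥ 13 — no move.
  8: 8 XOR 23 = 31 ≥ 8 — no move.
  6: 6 XOR 23 = 17 ≥ 6 — no move.
  21: 21 XOR 23 = 2 < 21 — winning move (to 2).
That gives 1 winning move.

1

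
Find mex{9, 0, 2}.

1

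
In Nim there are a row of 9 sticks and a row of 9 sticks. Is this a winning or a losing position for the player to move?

Losing position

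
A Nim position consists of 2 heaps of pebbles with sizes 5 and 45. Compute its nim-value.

Nim-sum: 5 ^ 45 = 40.

40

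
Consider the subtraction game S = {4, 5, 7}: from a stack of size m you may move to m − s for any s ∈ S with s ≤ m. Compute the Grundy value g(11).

0

Build the Grundy sequence with g(k) = mex{g(k−s) : s ∈ {4, 5, 7}, s ≤ k}:
g(0) = mex{} = 0
g(1) = mex{} = 0
g(2) = mex{} = 0
g(3) = mex{} = 0
g(4) = mex{0} = 1
g(5) = mex{0} = 1
g(6) = mex{0} = 1
g(7) = mex{0} = 1
g(8) = mex{0,1} = 2
g(9) = mex{0,1} = 2
g(10) = mex{0,1} = 2
g(11) = mex{1} = 0
So g(11) = 0.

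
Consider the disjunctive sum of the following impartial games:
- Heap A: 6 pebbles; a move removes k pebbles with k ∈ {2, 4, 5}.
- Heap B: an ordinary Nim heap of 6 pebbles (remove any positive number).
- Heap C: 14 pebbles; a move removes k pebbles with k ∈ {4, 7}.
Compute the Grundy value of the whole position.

5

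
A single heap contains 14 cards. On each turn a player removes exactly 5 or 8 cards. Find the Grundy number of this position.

Compute g(0), g(1), … for moves {5, 8}:
g(0) = mex{} = 0
g(1) = mex{} = 0
g(2) = mex{} = 0
g(3) = mex{} = 0
g(4) = mex{} = 0
g(5) = mex{0} = 1
g(6) = mex{0} = 1
g(7) = mex{0} = 1
g(8) = mex{0} = 1
g(9) = mex{0} = 1
g(10) = mex{0,1} = 2
g(11) = mex{0,1} = 2
g(12) = mex{0,1} = 2
g(13) = mex{1} = 0
g(14) = mex{1} = 0
So g(14) = 0.

0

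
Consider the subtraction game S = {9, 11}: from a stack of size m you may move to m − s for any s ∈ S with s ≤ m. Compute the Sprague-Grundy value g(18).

Compute g(0), g(1), … for moves {9, 11}:
k:     0  1  2  3  4  5  6  7  8  9 10 11 12 13 14 15 16 17 18
g(k):  0  0  0  0  0  0  0  0  0  1  1  1  1  1  1  1  1  1  2
So g(18) = 2.

2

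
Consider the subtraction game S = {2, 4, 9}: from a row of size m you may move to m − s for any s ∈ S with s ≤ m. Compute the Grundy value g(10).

2

Compute g(0), g(1), … for moves {2, 4, 9}:
k:     0  1  2  3  4  5  6  7  8  9 10
g(k):  0  0  1  1  2  2  0  0  1  1  2
So g(10) = 2.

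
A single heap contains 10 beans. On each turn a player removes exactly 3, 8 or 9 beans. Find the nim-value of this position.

Compute g(0), g(1), … for moves {3, 8, 9}:
k:     0  1  2  3  4  5  6  7  8  9 10
g(k):  0  0  0  1  1  1  0  0  2  1  1
So g(10) = 1.

1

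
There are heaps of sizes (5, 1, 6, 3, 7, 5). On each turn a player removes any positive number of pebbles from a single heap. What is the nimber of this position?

3

Compute the nim-sum pairwise:
5 XOR 1 = 4
4 XOR 6 = 2
2 XOR 3 = 1
1 XOR 7 = 6
6 XOR 5 = 3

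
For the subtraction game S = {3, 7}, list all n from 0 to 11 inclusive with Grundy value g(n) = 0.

0, 1, 2, 6, 10, 11

Build the Grundy sequence with g(k) = mex{g(k−s) : s ∈ {3, 7}, s ≤ k}:
k:     0  1  2  3  4  5  6  7  8  9 10 11
g(k):  0  0  0  1  1  1  0  2  2  1  0  0
The P-positions (g = 0) in 0..11 are 0, 1, 2, 6, 10, 11.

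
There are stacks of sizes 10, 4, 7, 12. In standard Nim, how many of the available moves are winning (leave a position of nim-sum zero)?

Nim-sum: 10 ⊕ 4 ⊕ 7 ⊕ 12 = 5.
The overall nim-sum is X = 5. A stack of size p has a winning move iff p XOR X < p (reduce it to p XOR X).
  10: 10 XOR 5 = 15 ≥ 10 — no move.
  4: 4 XOR 5 = 1 < 4 — winning move (to 1).
  7: 7 XOR 5 = 2 < 7 — winning move (to 2).
  12: 12 XOR 5 = 9 < 12 — winning move (to 9).
That gives 3 winning moves.

3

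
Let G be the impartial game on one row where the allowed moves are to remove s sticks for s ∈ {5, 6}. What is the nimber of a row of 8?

1

Grundy values for subtraction set {5, 6}:
k:     0  1  2  3  4  5  6  7  8
g(k):  0  0  0  0  0  1  1  1  1
So g(8) = 1.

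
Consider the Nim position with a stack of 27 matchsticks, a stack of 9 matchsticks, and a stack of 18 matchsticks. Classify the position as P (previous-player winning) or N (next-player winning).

Bitwise XOR of the heap sizes:
  11011  (27)
  01001  (9)
  10010  (18)
  -----
  00000  (0)
The nim-sum is 0, so this is a P-position: the player to move is in a losing position under optimal play.

P-position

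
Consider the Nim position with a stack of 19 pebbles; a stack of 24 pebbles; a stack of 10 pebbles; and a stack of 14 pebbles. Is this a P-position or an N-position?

Write each in binary and XOR column by column:
  10011  (19)
  11000  (24)
  01010  (10)
  01110  (14)
  -----
  01111  (15)
The nim-sum is 15 ≠ 0, so this is an N-position: the player to move can win.

N-position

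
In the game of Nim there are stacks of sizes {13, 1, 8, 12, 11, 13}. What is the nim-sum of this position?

14

Nim-sum: 13 ⊕ 1 ⊕ 8 ⊕ 12 ⊕ 11 ⊕ 13 = 14.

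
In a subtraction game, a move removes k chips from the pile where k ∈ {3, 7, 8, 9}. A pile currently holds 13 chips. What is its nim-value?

2

Compute g(0), g(1), … for moves {3, 7, 8, 9}:
k:     0  1  2  3  4  5  6  7  8  9 10 11 12 13
g(k):  0  0  0  1  1  1  0  2  2  1  3  3  0  2
So g(13) = 2.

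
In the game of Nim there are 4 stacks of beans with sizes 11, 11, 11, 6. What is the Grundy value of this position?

Bitwise XOR of the heap sizes:
  1011  (11)
  1011  (11)
  1011  (11)
  0110  (6)
  ----
  1101  (13)

13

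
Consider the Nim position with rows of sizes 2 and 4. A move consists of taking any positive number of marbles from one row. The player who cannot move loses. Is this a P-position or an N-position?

N-position

Compute the nim-sum pairwise:
2 XOR 4 = 6
The nim-sum is 6 ≠ 0, so this is an N-position: the player to move can win.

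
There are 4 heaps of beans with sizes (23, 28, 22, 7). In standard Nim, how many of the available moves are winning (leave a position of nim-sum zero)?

3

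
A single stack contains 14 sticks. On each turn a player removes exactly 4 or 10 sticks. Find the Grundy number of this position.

0

Grundy values for subtraction set {4, 10}:
g(0) = mex{} = 0
g(1) = mex{} = 0
g(2) = mex{} = 0
g(3) = mex{} = 0
g(4) = mex{0} = 1
g(5) = mex{0} = 1
g(6) = mex{0} = 1
g(7) = mex{0} = 1
g(8) = mex{1} = 0
g(9) = mex{1} = 0
g(10) = mex{0,1} = 2
g(11) = mex{0,1} = 2
g(12) = mex{0} = 1
g(13) = mex{0} = 1
g(14) = mex{1,2} = 0
So g(14) = 0.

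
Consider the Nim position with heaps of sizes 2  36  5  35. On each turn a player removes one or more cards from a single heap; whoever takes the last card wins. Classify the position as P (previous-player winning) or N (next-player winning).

P-position

In binary:
  000010  (2)
  100100  (36)
  000101  (5)
  100011  (35)
  ------
  000000  (0)
The nim-sum is 0, so this is a P-position: the player to move is in a losing position under optimal play.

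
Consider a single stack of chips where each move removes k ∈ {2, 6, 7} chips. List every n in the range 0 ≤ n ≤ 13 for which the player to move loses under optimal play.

0, 1, 4, 5, 9, 13

Compute g(0), g(1), … for moves {2, 6, 7}:
k:     0  1  2  3  4  5  6  7  8  9 10 11 12 13
g(k):  0  0  1  1  0  0  1  1  2  0  3  1  2  0
The P-positions (g = 0) in 0..13 are 0, 1, 4, 5, 9, 13.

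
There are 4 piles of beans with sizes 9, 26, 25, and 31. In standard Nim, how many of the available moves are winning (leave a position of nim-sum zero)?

Bitwise XOR of the heap sizes:
  01001  (9)
  11010  (26)
  11001  (25)
  11111  (31)
  -----
  10101  (21)
The overall nim-sum is X = 21. A pile of size p has a winning move iff p XOR X < p (reduce it to p XOR X).
  9: 9 XOR 21 = 28 ≥ 9 — no move.
  26: 26 XOR 21 = 15 < 26 — winning move (to 15).
  25: 25 XOR 21 = 12 < 25 — winning move (to 12).
  31: 31 XOR 21 = 10 < 31 — winning move (to 10).
That gives 3 winning moves.

3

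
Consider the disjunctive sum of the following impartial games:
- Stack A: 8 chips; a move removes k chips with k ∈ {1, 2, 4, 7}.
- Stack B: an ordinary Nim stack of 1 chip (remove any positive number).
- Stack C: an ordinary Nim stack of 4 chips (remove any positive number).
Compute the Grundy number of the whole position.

Build the Grundy sequence for stack A with g(k) = mex{g(k−s) : s ∈ {1, 2, 4, 7}, s ≤ k}:
k:     0  1  2  3  4  5  6  7  8
g(k):  0  1  2  0  1  2  0  1  2
So g(8) = 2.
Stack B is a plain Nim stack of size 1, so its Grundy value is 1.
Stack C is a plain Nim stack of size 4, so its Grundy value is 4.
By the Sprague-Grundy theorem, the Grundy value of a sum of independent games is the XOR of the component values.
Combined value = 2 ⊕ 1 ⊕ 4 = 7.

7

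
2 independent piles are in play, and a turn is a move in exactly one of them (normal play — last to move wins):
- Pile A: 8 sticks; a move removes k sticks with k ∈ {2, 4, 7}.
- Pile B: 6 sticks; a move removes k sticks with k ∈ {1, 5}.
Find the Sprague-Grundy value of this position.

For pile A, compute g(0), g(1), … with moves {2, 4, 7}:
g(0) = mex{} = 0
g(1) = mex{} = 0
g(2) = mex{0} = 1
g(3) = mex{0} = 1
g(4) = mex{0,1} = 2
g(5) = mex{0,1} = 2
g(6) = mex{1,2} = 0
g(7) = mex{0,1,2} = 3
g(8) = mex{0,2} = 1
So g(8) = 1.
Grundy values for pile B (subtraction set {1, 5}):
g(0) = mex{} = 0
g(1) = mex{0} = 1
g(2) = mex{1} = 0
g(3) = mex{0} = 1
g(4) = mex{1} = 0
g(5) = mex{0} = 1
g(6) = mex{1} = 0
So g(6) = 0.
The value of a disjunctive sum is the nim-sum of the parts.
Combined value = 1 XOR 0 = 1.

1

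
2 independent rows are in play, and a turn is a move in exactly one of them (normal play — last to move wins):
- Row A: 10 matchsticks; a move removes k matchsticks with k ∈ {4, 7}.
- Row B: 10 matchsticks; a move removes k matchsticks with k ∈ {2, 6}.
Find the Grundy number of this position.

3

For row A, compute g(0), g(1), … with moves {4, 7}:
k:     0  1  2  3  4  5  6  7  8  9 10
g(k):  0  0  0  0  1  1  1  1  2  2  2
So g(10) = 2.
For row B, compute g(0), g(1), … with moves {2, 6}:
k:     0  1  2  3  4  5  6  7  8  9 10
g(k):  0  0  1  1  0  0  1  1  0  0  1
So g(10) = 1.
By the Sprague-Grundy theorem, the Grundy value of a sum of independent games is the XOR of the component values.
Combined value = 2 ⊕ 1 = 3.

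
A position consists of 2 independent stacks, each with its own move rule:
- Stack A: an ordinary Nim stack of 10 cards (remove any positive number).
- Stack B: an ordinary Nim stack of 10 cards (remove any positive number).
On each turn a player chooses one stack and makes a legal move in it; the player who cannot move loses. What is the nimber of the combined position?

0

Stack A is a plain Nim stack of size 10, so its Grundy value is 10.
Stack B is a plain Nim stack of size 10, so its Grundy value is 10.
The value of a disjunctive sum is the nim-sum of the parts.
Combined value = 10 XOR 10 = 0.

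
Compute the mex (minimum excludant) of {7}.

0

0 is not in the set, so the mex is 0.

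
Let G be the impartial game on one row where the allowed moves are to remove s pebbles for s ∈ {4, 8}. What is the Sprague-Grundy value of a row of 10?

Build the Grundy sequence with g(k) = mex{g(k−s) : s ∈ {4, 8}, s ≤ k}:
k:     0  1  2  3  4  5  6  7  8  9 10
g(k):  0  0  0  0  1  1  1  1  2  2  2
So g(10) = 2.

2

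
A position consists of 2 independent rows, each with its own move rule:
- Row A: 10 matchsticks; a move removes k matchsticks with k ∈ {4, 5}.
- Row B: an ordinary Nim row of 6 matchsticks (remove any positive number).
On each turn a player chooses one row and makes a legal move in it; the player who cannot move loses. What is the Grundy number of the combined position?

6

Build the Grundy sequence for row A with g(k) = mex{g(k−s) : s ∈ {4, 5}, s ≤ k}:
k:     0  1  2  3  4  5  6  7  8  9 10
g(k):  0  0  0  0  1  1  1  1  2  0  0
So g(10) = 0.
Row B is a plain Nim row of size 6, so its Grundy value is 6.
By the Sprague-Grundy theorem, the Grundy value of a sum of independent games is the XOR of the component values.
Combined value = 0 XOR 6 = 6.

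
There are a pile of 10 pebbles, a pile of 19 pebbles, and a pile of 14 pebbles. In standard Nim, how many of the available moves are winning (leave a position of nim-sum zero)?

In binary:
  01010  (10)
  10011  (19)
  01110  (14)
  -----
  10111  (23)
The overall nim-sum is X = 23. A pile of size p has a winning move iff p XOR X < p (reduce it to p XOR X).
  10: 10 XOR 23 = 29 ≥ 10 — no move.
  19: 19 XOR 23 = 4 < 19 — winning move (to 4).
  14: 14 XOR 23 = 25 ≥ 14 — no move.
That gives 1 winning move.

1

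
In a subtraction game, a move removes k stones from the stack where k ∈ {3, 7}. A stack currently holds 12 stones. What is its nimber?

0

Compute g(0), g(1), … for moves {3, 7}:
k:     0  1  2  3  4  5  6  7  8  9 10 11 12
g(k):  0  0  0  1  1  1  0  2  2  1  0  0  0
So g(12) = 0.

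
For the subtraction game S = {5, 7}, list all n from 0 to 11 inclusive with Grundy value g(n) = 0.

Compute g(0), g(1), … for moves {5, 7}:
k:     0  1  2  3  4  5  6  7  8  9 10 11
g(k):  0  0  0  0  0  1  1  1  1  1  2  2
The P-positions (g = 0) in 0..11 are 0, 1, 2, 3, 4.

0, 1, 2, 3, 4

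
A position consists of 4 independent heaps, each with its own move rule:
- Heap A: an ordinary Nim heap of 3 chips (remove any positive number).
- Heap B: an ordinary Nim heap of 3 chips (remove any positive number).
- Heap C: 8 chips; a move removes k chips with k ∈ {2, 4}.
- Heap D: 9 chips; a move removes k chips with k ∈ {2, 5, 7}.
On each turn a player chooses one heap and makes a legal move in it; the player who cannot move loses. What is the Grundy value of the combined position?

3

Heap A is a plain Nim heap of size 3, so its Grundy value is 3.
Heap B is a plain Nim heap of size 3, so its Grundy value is 3.
Grundy values for heap C (subtraction set {2, 4}):
k:     0  1  2  3  4  5  6  7  8
g(k):  0  0  1  1  2  2  0  0  1
So g(8) = 1.
For heap D, compute g(0), g(1), … with moves {2, 5, 7}:
k:     0  1  2  3  4  5  6  7  8  9
g(k):  0  0  1  1  0  2  1  3  2  2
So g(9) = 2.
The value of a disjunctive sum is the nim-sum of the parts.
Combined value = 3 XOR 3 XOR 1 XOR 2 = 3.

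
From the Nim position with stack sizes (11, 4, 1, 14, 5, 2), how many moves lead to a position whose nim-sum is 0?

3

Nim-sum: 11 ^ 4 ^ 1 ^ 14 ^ 5 ^ 2 = 7.
The overall nim-sum is X = 7. A stack of size p has a winning move iff p XOR X < p (reduce it to p XOR X).
  11: 11 XOR 7 = 12 ≥ 11 — no move.
  4: 4 XOR 7 = 3 < 4 — winning move (to 3).
  1: 1 XOR 7 = 6 ≥ 1 — no move.
  14: 14 XOR 7 = 9 < 14 — winning move (to 9).
  5: 5 XOR 7 = 2 < 5 — winning move (to 2).
  2: 2 XOR 7 = 5 ≥ 2 — no move.
That gives 3 winning moves.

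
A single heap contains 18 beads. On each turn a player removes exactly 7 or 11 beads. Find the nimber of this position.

Grundy values for subtraction set {7, 11}:
k:     0  1  2  3  4  5  6  7  8  9 10 11 12 13 14 15 16 17 18
g(k):  0  0  0  0  0  0  0  1  1  1  1  1  1  1  2  2  2  2  0
So g(18) = 0.

0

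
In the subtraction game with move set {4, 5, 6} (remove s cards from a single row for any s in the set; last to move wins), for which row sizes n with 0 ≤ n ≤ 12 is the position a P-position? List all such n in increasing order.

Compute g(0), g(1), … for moves {4, 5, 6}:
g(0) = mex{} = 0
g(1) = mex{} = 0
g(2) = mex{} = 0
g(3) = mex{} = 0
g(4) = mex{0} = 1
g(5) = mex{0} = 1
g(6) = mex{0} = 1
g(7) = mex{0} = 1
g(8) = mex{0,1} = 2
g(9) = mex{0,1} = 2
g(10) = mex{1} = 0
g(11) = mex{1} = 0
g(12) = mex{1,2} = 0
The P-positions (g = 0) in 0..12 are 0, 1, 2, 3, 10, 11, 12.

0, 1, 2, 3, 10, 11, 12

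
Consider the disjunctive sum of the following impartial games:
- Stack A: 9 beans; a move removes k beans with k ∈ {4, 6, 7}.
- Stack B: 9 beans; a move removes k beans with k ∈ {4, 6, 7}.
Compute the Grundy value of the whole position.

0

Grundy values for stack A (subtraction set {4, 6, 7}):
k:     0  1  2  3  4  5  6  7  8  9
g(k):  0  0  0  0  1  1  1  1  2  2
So g(9) = 2.
Build the Grundy sequence for stack B with g(k) = mex{g(k−s) : s ∈ {4, 6, 7}, s ≤ k}:
g(0) = mex{} = 0
g(1) = mex{} = 0
g(2) = mex{} = 0
g(3) = mex{} = 0
g(4) = mex{0} = 1
g(5) = mex{0} = 1
g(6) = mex{0} = 1
g(7) = mex{0} = 1
g(8) = mex{0,1} = 2
g(9) = mex{0,1} = 2
So g(9) = 2.
The value of a disjunctive sum is the nim-sum of the parts.
Combined value = 2 ⊕ 2 = 0.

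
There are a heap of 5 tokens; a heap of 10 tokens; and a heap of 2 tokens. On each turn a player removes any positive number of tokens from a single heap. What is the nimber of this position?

Nim-sum: 5 XOR 10 XOR 2 = 13.

13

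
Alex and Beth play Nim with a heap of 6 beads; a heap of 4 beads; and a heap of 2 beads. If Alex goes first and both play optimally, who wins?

Beth wins

Compute the nim-sum pairwise:
6 XOR 4 = 2
2 XOR 2 = 0
The nim-sum is 0, so this is a P-position: the player to move is in a losing position under optimal play; Alex is about to move from it and so loses — Beth wins.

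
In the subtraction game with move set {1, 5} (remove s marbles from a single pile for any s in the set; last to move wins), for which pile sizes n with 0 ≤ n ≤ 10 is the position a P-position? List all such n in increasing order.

0, 2, 4, 6, 8, 10

Build the Grundy sequence with g(k) = mex{g(k−s) : s ∈ {1, 5}, s ≤ k}:
g(0) = mex{} = 0
g(1) = mex{0} = 1
g(2) = mex{1} = 0
g(3) = mex{0} = 1
g(4) = mex{1} = 0
g(5) = mex{0} = 1
g(6) = mex{1} = 0
g(7) = mex{0} = 1
g(8) = mex{1} = 0
g(9) = mex{0} = 1
g(10) = mex{1} = 0
The P-positions (g = 0) in 0..10 are 0, 2, 4, 6, 8, 10.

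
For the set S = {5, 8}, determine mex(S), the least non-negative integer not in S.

0

0 is not in the set, so the mex is 0.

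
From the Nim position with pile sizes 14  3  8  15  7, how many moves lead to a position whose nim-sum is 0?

3

Compute the nim-sum pairwise:
14 XOR 3 = 13
13 XOR 8 = 5
5 XOR 15 = 10
10 XOR 7 = 13
The overall nim-sum is X = 13. A pile of size p has a winning move iff p XOR X < p (reduce it to p XOR X).
  14: 14 XOR 13 = 3 < 14 — winning move (to 3).
  3: 3 XOR 13 = 14 ≥ 3 — no move.
  8: 8 XOR 13 = 5 < 8 — winning move (to 5).
  15: 15 XOR 13 = 2 < 15 — winning move (to 2).
  7: 7 XOR 13 = 10 ≥ 7 — no move.
That gives 3 winning moves.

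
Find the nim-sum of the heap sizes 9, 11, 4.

Nim-sum: 9 ⊕ 11 ⊕ 4 = 6.

6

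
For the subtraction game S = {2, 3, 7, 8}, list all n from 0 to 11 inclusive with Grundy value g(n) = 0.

Build the Grundy sequence with g(k) = mex{g(k−s) : s ∈ {2, 3, 7, 8}, s ≤ k}:
k:     0  1  2  3  4  5  6  7  8  9 10 11
g(k):  0  0  1  1  2  0  0  1  1  2  0  0
The P-positions (g = 0) in 0..11 are 0, 1, 5, 6, 10, 11.

0, 1, 5, 6, 10, 11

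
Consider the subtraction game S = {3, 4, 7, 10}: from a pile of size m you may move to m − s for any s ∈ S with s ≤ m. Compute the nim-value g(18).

Grundy values for subtraction set {3, 4, 7, 10}:
k:     0  1  2  3  4  5  6  7  8  9 10 11 12 13 14 15 16 17 18
g(k):  0  0  0  1  1  1  2  2  2  3  3  3  4  0  0  0  1  1  1
So g(18) = 1.

1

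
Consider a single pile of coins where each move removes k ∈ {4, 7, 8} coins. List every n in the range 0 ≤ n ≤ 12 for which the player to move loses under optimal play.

0, 1, 2, 3, 12

Compute g(0), g(1), … for moves {4, 7, 8}:
g(0) = mex{} = 0
g(1) = mex{} = 0
g(2) = mex{} = 0
g(3) = mex{} = 0
g(4) = mex{0} = 1
g(5) = mex{0} = 1
g(6) = mex{0} = 1
g(7) = mex{0} = 1
g(8) = mex{0,1} = 2
g(9) = mex{0,1} = 2
g(10) = mex{0,1} = 2
g(11) = mex{0,1} = 2
g(12) = mex{1,2} = 0
The P-positions (g = 0) in 0..12 are 0, 1, 2, 3, 12.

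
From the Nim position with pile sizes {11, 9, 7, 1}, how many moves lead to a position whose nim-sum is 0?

1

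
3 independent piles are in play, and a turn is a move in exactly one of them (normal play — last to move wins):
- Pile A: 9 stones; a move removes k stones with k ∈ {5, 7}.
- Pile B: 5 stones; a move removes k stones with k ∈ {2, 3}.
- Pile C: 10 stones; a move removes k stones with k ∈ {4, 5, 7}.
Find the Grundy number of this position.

Grundy values for pile A (subtraction set {5, 7}):
k:     0  1  2  3  4  5  6  7  8  9
g(k):  0  0  0  0  0  1  1  1  1  1
So g(9) = 1.
Build the Grundy sequence for pile B with g(k) = mex{g(k−s) : s ∈ {2, 3}, s ≤ k}:
g(0) = mex{} = 0
g(1) = mex{} = 0
g(2) = mex{0} = 1
g(3) = mex{0} = 1
g(4) = mex{0,1} = 2
g(5) = mex{1} = 0
So g(5) = 0.
Build the Grundy sequence for pile C with g(k) = mex{g(k−s) : s ∈ {4, 5, 7}, s ≤ k}:
g(0) = mex{} = 0
g(1) = mex{} = 0
g(2) = mex{} = 0
g(3) = mex{} = 0
g(4) = mex{0} = 1
g(5) = mex{0} = 1
g(6) = mex{0} = 1
g(7) = mex{0} = 1
g(8) = mex{0,1} = 2
g(9) = mex{0,1} = 2
g(10) = mex{0,1} = 2
So g(10) = 2.
By the Sprague-Grundy theorem, the Grundy value of a sum of independent games is the XOR of the component values.
Combined value = 1 ⊕ 0 ⊕ 2 = 3.

3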